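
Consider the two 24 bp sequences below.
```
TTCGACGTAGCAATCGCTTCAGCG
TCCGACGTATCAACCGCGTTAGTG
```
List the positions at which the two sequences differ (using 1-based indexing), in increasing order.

Differences at position 2 (T→C), position 10 (G→T), position 14 (T→C), position 18 (T→G), position 20 (C→T), position 23 (C→T).

2, 10, 14, 18, 20, 23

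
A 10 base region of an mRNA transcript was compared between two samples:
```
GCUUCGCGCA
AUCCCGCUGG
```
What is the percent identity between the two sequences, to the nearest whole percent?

30%

7 positions differ (1, 2, 3, 4, 8, 9, 10), so 3 of 10 match: 3/10 = 30%.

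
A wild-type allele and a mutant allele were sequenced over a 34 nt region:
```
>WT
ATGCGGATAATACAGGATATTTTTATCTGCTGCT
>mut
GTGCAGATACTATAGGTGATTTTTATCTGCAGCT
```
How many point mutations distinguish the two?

7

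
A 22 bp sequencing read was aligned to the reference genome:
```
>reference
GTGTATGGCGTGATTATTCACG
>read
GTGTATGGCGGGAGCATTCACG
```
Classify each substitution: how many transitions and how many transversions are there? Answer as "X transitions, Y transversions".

1 transition, 2 transversions

Transitions (purine↔purine or pyrimidine↔pyrimidine): 15 T→C.
Transversions (purine↔pyrimidine): 11 T→G, 14 T→G.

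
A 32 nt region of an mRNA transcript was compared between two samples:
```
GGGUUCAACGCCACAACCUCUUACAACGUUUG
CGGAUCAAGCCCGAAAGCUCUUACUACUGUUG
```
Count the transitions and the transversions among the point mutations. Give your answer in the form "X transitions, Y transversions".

1 transition, 9 transversions

Transitions (purine↔purine or pyrimidine↔pyrimidine): 13 A→G.
Transversions (purine↔pyrimidine): 1 G→C, 4 U→A, 9 C→G, 10 G→C, 14 C→A, 17 C→G, 25 A→U, 28 G→U, 29 U→G.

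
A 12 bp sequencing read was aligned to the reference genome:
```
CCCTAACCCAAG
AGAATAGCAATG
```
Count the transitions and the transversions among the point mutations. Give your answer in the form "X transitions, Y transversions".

Transitions (purine↔purine or pyrimidine↔pyrimidine): none.
Transversions (purine↔pyrimidine): 1 C→A, 2 C→G, 3 C→A, 4 T→A, 5 A→T, 7 C→G, 9 C→A, 11 A→T.

0 transitions, 8 transversions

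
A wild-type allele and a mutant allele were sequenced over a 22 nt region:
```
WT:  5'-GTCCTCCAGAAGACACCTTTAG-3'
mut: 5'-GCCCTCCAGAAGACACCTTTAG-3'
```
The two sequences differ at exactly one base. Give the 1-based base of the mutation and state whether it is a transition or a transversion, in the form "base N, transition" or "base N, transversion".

base 2, transition

The sequences differ only at base 2: T→C (pyrimidine→pyrimidine), a transition.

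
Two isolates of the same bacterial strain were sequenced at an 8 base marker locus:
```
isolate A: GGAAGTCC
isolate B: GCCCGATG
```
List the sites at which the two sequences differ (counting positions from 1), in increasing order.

Scanning 1-based: 2: G/C; 3: A/C; 4: A/C; 6: T/A; 7: C/T; 8: C/G.

2, 3, 4, 6, 7, 8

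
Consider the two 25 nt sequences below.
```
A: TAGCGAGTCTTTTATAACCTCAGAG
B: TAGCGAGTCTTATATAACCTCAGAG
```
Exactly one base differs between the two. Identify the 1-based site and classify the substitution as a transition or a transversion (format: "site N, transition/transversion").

site 12, transversion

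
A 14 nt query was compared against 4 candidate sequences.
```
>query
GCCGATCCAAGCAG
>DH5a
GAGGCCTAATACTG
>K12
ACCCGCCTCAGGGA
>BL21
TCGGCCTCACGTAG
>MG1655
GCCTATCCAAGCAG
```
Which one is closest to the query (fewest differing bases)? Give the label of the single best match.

DH5a differs at 9 bases; K12 differs at 9 bases; BL21 differs at 7 bases; MG1655 differs at 1 base. The closest is MG1655.

MG1655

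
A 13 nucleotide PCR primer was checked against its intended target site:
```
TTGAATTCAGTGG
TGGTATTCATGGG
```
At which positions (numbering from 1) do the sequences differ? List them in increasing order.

2, 4, 10, 11

Differences at position 2 (T→G), position 4 (A→T), position 10 (G→T), position 11 (T→G).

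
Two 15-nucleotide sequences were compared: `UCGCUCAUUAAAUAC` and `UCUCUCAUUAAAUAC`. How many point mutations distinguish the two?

1

Mismatches (1-based): position 3: G→U.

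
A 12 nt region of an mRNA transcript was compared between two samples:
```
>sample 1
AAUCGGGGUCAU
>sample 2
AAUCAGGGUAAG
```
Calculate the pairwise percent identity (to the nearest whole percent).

3 positions differ (5, 10, 12), so 9 of 12 match: 9/12 = 75%.

75%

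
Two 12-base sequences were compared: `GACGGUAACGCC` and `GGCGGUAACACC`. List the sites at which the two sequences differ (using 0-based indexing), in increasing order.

Differences at site 1 (A→G), site 9 (G→A).

1, 9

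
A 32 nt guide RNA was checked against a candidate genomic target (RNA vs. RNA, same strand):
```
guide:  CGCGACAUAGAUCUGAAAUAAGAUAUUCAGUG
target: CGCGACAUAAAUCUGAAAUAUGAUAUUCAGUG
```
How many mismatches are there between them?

2

Mismatches (1-based): position 10: G→A; position 21: A→U.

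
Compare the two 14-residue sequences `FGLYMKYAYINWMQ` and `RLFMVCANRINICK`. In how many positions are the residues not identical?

Comparing position by position, 12 positions differ: 1 (F/R), 2 (G/L), 3 (L/F), 4 (Y/M), 5 (M/V), 6 (K/C), 7 (Y/A), 8 (A/N), 9 (Y/R), 12 (W/I), 13 (M/C), 14 (Q/K).

12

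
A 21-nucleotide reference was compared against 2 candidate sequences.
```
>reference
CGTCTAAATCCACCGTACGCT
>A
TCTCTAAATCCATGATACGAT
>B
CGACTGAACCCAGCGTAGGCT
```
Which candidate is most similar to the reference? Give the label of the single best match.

B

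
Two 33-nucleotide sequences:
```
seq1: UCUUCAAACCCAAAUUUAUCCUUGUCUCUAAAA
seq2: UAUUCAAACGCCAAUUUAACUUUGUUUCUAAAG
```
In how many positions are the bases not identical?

Comparing position by position, 7 positions differ: 2 (C/A), 10 (C/G), 12 (A/C), 19 (U/A), 21 (C/U), 26 (C/U), 33 (A/G).

7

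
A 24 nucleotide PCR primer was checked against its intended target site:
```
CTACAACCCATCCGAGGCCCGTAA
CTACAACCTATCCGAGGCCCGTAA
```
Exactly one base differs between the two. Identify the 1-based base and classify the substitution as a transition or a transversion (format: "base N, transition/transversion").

base 9, transition

Base 9 changes C→T. C is a pyrimidine and T is a pyrimidine, so this is a transition.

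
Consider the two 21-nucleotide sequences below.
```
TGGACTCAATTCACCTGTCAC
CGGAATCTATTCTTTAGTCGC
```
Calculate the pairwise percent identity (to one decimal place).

8 positions differ (1, 5, 8, 13, 14, 15, 16, 20), so 13 of 21 match: 13/21 = 61.9%.

61.9%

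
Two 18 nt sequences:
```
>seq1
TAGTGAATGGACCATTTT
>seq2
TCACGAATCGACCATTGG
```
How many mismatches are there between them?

6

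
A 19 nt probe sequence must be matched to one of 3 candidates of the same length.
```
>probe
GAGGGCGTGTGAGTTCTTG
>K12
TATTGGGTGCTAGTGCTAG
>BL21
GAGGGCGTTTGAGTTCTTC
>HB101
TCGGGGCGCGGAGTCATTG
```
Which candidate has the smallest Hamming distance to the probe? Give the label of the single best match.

K12 differs at 8 sites; BL21 differs at 2 sites; HB101 differs at 9 sites. The closest is BL21.

BL21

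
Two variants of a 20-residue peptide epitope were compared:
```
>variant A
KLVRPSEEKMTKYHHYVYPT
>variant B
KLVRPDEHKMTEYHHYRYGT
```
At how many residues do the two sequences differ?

5

Comparing position by position, 5 residues differ: 6 (S/D), 8 (E/H), 12 (K/E), 17 (V/R), 19 (P/G).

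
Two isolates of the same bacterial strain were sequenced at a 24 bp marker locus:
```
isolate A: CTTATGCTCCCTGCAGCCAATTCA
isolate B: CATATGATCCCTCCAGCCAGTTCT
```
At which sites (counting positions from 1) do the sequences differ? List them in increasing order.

Differences at site 2 (T→A), site 7 (C→A), site 13 (G→C), site 20 (A→G), site 24 (A→T).

2, 7, 13, 20, 24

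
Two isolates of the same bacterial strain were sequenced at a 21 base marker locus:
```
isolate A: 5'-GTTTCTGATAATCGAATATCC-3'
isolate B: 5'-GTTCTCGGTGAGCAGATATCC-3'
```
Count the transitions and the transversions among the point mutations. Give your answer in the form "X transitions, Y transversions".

7 transitions, 1 transversion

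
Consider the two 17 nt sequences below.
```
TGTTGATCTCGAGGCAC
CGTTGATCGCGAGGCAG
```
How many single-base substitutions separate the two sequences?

The sequences differ at bases 1, 9, 17 (1-based) — 3 in total.

3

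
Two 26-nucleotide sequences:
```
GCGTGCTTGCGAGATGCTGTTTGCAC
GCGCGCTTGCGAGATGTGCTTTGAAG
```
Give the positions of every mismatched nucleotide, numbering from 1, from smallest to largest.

4, 17, 18, 19, 24, 26

Scanning 1-based: 4: T/C; 17: C/T; 18: T/G; 19: G/C; 24: C/A; 26: C/G.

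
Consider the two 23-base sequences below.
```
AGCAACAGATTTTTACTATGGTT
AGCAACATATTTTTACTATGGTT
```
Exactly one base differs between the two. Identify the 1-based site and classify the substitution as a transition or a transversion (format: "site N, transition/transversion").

The sequences differ only at site 8: G→T (purine→pyrimidine), a transversion.

site 8, transversion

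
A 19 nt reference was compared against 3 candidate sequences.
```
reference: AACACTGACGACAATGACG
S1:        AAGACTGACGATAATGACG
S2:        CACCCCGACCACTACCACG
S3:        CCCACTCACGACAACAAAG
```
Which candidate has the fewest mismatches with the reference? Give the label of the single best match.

S1 differs at 2 positions; S2 differs at 7 positions; S3 differs at 6 positions. The closest is S1.

S1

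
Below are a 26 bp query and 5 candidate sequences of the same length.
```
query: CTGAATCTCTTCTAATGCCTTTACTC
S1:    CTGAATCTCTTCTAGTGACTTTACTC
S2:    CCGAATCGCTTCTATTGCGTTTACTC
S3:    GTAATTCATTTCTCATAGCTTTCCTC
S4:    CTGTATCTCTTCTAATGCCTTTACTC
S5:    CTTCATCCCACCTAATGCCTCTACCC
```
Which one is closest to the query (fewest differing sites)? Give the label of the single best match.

Hamming distances to query — S1: 2; S2: 4; S3: 9; S4: 1; S5: 7.
Smallest is S4 with 1 mismatch.

S4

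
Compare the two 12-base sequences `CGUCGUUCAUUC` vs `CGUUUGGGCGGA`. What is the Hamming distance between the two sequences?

Comparing position by position, 9 bases differ: 4 (C/U), 5 (G/U), 6 (U/G), 7 (U/G), 8 (C/G), 9 (A/C), 10 (U/G), 11 (U/G), 12 (C/A).

9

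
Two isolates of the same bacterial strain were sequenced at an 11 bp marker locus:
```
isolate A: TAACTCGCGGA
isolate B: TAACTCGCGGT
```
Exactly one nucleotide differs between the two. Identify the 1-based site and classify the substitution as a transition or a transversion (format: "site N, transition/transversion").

The sequences differ only at site 11: A→T (purine→pyrimidine), a transversion.

site 11, transversion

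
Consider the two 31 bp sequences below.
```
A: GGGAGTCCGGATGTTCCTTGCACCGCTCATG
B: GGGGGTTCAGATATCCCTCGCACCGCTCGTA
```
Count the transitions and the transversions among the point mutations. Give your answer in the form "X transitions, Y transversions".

8 transitions, 0 transversions

Mismatches (1-based):
position 4: A→G (purine→purine, transition)
position 7: C→T (pyrimidine→pyrimidine, transition)
position 9: G→A (purine→purine, transition)
position 13: G→A (purine→purine, transition)
position 15: T→C (pyrimidine→pyrimidine, transition)
position 19: T→C (pyrimidine→pyrimidine, transition)
position 29: A→G (purine→purine, transition)
position 31: G→A (purine→purine, transition)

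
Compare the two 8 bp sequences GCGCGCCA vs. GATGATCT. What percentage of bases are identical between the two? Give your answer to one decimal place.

25.0%

6 positions differ (2, 3, 4, 5, 6, 8), so 2 of 8 match: 2/8 = 25%.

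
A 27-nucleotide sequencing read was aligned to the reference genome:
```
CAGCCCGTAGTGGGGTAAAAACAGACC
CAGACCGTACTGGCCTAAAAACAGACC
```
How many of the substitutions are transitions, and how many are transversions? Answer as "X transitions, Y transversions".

Transitions (purine↔purine or pyrimidine↔pyrimidine): none.
Transversions (purine↔pyrimidine): 4 C→A, 10 G→C, 14 G→C, 15 G→C.

0 transitions, 4 transversions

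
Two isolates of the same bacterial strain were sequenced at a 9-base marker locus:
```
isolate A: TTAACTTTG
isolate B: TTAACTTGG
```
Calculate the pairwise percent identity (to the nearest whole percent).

89%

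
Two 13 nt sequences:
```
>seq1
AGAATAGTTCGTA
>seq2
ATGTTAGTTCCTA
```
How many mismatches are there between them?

The sequences differ at sites 2, 3, 4, 11 (1-based) — 4 in total.

4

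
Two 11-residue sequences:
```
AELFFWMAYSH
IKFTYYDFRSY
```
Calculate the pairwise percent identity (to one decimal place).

9.1%

10 positions differ (1, 2, 3, 4, 5, 6, 7, 8, 9, 11), so 1 of 11 match: 1/11 = 9.091%.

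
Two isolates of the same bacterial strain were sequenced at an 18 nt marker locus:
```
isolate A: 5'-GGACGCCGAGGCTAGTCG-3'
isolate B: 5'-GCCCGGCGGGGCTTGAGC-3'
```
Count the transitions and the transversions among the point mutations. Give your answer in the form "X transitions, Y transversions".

1 transition, 7 transversions

Mismatches (1-based):
position 2: G→C (purine→pyrimidine, transversion)
position 3: A→C (purine→pyrimidine, transversion)
position 6: C→G (pyrimidine→purine, transversion)
position 9: A→G (purine→purine, transition)
position 14: A→T (purine→pyrimidine, transversion)
position 16: T→A (pyrimidine→purine, transversion)
position 17: C→G (pyrimidine→purine, transversion)
position 18: G→C (purine→pyrimidine, transversion)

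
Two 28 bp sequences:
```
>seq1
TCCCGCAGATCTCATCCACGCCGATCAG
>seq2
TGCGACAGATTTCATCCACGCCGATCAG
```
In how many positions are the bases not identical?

4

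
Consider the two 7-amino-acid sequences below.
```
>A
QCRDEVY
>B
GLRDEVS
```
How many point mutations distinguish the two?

Mismatches (1-based): position 1: Q→G; position 2: C→L; position 7: Y→S.

3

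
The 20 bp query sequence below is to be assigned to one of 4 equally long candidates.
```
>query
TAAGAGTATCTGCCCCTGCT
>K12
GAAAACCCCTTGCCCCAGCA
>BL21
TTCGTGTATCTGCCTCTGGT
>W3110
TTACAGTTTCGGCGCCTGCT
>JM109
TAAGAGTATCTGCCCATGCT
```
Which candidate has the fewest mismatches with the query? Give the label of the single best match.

Hamming distances to query — K12: 9; BL21: 5; W3110: 5; JM109: 1.
Smallest is JM109 with 1 mismatch.

JM109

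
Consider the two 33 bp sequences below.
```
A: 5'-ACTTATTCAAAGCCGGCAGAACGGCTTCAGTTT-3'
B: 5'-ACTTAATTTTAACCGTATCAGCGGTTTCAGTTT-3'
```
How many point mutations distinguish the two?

11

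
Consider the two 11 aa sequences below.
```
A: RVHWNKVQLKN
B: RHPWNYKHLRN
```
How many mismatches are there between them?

The sequences differ at positions 2, 3, 6, 7, 8, 10 (1-based) — 6 in total.

6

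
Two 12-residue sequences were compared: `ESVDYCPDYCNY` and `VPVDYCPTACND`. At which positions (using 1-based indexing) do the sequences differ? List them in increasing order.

1, 2, 8, 9, 12

Scanning 1-based: 1: E/V; 2: S/P; 8: D/T; 9: Y/A; 12: Y/D.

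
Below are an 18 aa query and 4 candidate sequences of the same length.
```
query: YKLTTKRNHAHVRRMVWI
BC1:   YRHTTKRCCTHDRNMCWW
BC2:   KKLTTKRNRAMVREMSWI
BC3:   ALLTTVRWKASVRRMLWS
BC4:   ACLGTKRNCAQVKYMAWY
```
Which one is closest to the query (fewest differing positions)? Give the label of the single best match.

Hamming distances to query — BC1: 9; BC2: 5; BC3: 8; BC4: 9.
Smallest is BC2 with 5 mismatches.

BC2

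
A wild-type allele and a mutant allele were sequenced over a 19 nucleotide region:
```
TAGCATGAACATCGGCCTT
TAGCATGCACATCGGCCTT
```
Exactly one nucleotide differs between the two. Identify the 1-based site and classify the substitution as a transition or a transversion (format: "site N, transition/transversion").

Site 8 changes A→C. A is a purine and C is a pyrimidine, so this is a transversion.

site 8, transversion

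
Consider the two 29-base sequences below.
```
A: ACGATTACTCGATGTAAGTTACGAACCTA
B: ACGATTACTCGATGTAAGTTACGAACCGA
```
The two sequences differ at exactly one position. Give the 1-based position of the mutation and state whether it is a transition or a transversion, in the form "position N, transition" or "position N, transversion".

The sequences differ only at position 28: T→G (pyrimidine→purine), a transversion.

position 28, transversion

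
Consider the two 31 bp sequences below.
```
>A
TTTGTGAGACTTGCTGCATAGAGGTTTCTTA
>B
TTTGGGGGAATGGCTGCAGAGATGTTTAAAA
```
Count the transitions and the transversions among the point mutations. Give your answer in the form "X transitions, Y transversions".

1 transition, 8 transversions

Transitions (purine↔purine or pyrimidine↔pyrimidine): 7 A→G.
Transversions (purine↔pyrimidine): 5 T→G, 10 C→A, 12 T→G, 19 T→G, 23 G→T, 28 C→A, 29 T→A, 30 T→A.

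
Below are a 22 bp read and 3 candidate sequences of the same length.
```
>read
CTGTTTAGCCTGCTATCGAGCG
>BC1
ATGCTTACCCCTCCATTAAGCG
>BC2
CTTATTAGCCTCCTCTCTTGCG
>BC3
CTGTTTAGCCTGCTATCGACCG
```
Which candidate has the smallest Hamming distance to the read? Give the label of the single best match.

BC3

Hamming distances to read — BC1: 8; BC2: 6; BC3: 1.
Smallest is BC3 with 1 mismatch.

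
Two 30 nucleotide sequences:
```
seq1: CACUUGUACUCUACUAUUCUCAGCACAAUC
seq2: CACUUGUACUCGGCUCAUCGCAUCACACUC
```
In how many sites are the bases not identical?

7

Comparing position by position, 7 sites differ: 12 (U/G), 13 (A/G), 16 (A/C), 17 (U/A), 20 (U/G), 23 (G/U), 28 (A/C).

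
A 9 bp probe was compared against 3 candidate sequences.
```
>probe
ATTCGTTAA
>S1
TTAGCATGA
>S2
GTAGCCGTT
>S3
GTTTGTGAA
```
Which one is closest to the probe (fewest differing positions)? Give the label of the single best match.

S1 differs at 6 positions; S2 differs at 8 positions; S3 differs at 3 positions. The closest is S3.

S3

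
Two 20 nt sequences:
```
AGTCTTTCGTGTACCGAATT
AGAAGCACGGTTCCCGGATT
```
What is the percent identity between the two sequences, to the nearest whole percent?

9 positions differ (3, 4, 5, 6, 7, 10, 11, 13, 17), so 11 of 20 match: 11/20 = 55%.

55%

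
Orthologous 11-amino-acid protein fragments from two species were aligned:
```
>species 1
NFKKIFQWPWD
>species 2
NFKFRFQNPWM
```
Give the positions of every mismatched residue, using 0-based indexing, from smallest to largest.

3, 4, 7, 10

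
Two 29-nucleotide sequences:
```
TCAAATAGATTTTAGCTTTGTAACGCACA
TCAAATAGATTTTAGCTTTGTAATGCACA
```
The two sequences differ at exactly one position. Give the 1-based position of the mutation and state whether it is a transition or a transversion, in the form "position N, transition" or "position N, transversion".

position 24, transition

The sequences differ only at position 24: C→T (pyrimidine→pyrimidine), a transition.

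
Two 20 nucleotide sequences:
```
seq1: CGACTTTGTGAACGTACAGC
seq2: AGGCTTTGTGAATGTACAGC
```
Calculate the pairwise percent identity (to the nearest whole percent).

3 positions differ (1, 3, 13), so 17 of 20 match: 17/20 = 85%.

85%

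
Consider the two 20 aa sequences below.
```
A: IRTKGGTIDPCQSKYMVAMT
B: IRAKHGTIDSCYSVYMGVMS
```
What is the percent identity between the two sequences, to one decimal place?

60.0%

8 positions differ (3, 5, 10, 12, 14, 17, 18, 20), so 12 of 20 match: 12/20 = 60%.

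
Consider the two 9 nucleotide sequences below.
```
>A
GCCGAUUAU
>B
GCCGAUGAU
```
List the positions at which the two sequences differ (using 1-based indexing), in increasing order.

Scanning 1-based: 7: U/G.

7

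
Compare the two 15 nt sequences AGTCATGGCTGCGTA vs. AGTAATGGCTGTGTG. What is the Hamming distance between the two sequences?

Comparing position by position, 3 sites differ: 4 (C/A), 12 (C/T), 15 (A/G).

3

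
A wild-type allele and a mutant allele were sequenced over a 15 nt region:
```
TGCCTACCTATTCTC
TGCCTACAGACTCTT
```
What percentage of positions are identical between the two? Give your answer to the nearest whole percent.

Mismatches at positions 8, 9, 11, 15 (1-based): 4 of 15.
Identical positions: 11/15 = 73.33% → 73%.

73%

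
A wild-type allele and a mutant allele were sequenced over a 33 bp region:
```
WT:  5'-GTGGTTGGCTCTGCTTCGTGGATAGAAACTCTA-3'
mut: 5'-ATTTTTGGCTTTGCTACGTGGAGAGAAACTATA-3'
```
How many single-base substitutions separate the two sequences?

Comparing position by position, 7 sites differ: 1 (G/A), 3 (G/T), 4 (G/T), 11 (C/T), 16 (T/A), 23 (T/G), 31 (C/A).

7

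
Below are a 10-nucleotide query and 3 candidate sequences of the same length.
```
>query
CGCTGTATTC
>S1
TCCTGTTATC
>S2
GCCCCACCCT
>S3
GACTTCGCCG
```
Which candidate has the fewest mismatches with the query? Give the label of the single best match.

S1

S1 differs at 4 positions; S2 differs at 9 positions; S3 differs at 8 positions. The closest is S1.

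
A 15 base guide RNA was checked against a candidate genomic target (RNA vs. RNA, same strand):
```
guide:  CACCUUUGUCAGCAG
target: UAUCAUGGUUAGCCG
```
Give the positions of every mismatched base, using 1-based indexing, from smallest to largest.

Scanning 1-based: 1: C/U; 3: C/U; 5: U/A; 7: U/G; 10: C/U; 14: A/C.

1, 3, 5, 7, 10, 14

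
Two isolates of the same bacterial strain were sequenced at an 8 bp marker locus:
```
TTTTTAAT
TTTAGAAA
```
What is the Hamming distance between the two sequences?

Mismatches (1-based): site 4: T→A; site 5: T→G; site 8: T→A.

3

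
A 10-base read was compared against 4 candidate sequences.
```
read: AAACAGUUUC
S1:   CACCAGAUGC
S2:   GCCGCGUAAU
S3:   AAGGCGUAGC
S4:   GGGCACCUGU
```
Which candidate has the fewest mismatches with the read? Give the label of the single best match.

S1

S1 differs at 4 bases; S2 differs at 8 bases; S3 differs at 5 bases; S4 differs at 7 bases. The closest is S1.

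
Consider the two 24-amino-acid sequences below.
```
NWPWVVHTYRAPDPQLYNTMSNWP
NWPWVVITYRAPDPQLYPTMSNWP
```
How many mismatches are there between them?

2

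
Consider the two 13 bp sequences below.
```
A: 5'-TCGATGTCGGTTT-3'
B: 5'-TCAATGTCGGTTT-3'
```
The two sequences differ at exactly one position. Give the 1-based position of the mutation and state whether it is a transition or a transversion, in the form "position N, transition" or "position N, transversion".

The sequences differ only at position 3: G→A (purine→purine), a transition.

position 3, transition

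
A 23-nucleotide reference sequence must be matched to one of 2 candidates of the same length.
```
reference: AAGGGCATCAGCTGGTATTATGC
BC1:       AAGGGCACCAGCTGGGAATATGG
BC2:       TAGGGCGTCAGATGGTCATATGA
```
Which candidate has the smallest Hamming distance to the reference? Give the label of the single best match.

Hamming distances to reference — BC1: 4; BC2: 6.
Smallest is BC1 with 4 mismatches.

BC1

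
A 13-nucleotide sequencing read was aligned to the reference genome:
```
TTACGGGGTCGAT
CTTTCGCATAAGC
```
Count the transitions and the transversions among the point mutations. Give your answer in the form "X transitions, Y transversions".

6 transitions, 4 transversions

Mismatches (1-based):
site 1: T→C (pyrimidine→pyrimidine, transition)
site 3: A→T (purine→pyrimidine, transversion)
site 4: C→T (pyrimidine→pyrimidine, transition)
site 5: G→C (purine→pyrimidine, transversion)
site 7: G→C (purine→pyrimidine, transversion)
site 8: G→A (purine→purine, transition)
site 10: C→A (pyrimidine→purine, transversion)
site 11: G→A (purine→purine, transition)
site 12: A→G (purine→purine, transition)
site 13: T→C (pyrimidine→pyrimidine, transition)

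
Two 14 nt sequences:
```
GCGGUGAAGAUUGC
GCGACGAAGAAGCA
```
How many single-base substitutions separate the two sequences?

6

Mismatches (1-based): base 4: G→A; base 5: U→C; base 11: U→A; base 12: U→G; base 13: G→C; base 14: C→A.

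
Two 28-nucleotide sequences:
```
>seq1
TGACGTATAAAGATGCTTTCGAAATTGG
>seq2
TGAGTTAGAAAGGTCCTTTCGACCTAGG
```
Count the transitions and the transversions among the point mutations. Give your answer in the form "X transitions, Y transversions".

1 transition, 7 transversions

Transitions (purine↔purine or pyrimidine↔pyrimidine): 13 A→G.
Transversions (purine↔pyrimidine): 4 C→G, 5 G→T, 8 T→G, 15 G→C, 23 A→C, 24 A→C, 26 T→A.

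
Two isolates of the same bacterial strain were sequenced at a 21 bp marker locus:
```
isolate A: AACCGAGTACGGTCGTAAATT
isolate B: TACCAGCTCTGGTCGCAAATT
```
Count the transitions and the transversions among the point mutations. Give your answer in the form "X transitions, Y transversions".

Mismatches (1-based):
site 1: A→T (purine→pyrimidine, transversion)
site 5: G→A (purine→purine, transition)
site 6: A→G (purine→purine, transition)
site 7: G→C (purine→pyrimidine, transversion)
site 9: A→C (purine→pyrimidine, transversion)
site 10: C→T (pyrimidine→pyrimidine, transition)
site 16: T→C (pyrimidine→pyrimidine, transition)

4 transitions, 3 transversions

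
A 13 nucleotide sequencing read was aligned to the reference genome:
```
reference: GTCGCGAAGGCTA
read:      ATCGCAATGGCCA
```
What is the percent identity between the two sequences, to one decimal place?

69.2%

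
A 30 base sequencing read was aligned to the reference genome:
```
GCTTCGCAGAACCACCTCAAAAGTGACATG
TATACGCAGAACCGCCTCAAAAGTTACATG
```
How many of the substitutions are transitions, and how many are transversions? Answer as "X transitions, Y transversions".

Transitions (purine↔purine or pyrimidine↔pyrimidine): 14 A→G.
Transversions (purine↔pyrimidine): 1 G→T, 2 C→A, 4 T→A, 25 G→T.

1 transition, 4 transversions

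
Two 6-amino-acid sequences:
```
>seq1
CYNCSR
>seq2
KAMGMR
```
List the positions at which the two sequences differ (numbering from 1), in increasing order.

1, 2, 3, 4, 5

Scanning 1-based: 1: C/K; 2: Y/A; 3: N/M; 4: C/G; 5: S/M.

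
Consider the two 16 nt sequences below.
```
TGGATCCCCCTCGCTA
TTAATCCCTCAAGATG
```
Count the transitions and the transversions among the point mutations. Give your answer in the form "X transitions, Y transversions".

3 transitions, 4 transversions

Mismatches (1-based):
base 2: G→T (purine→pyrimidine, transversion)
base 3: G→A (purine→purine, transition)
base 9: C→T (pyrimidine→pyrimidine, transition)
base 11: T→A (pyrimidine→purine, transversion)
base 12: C→A (pyrimidine→purine, transversion)
base 14: C→A (pyrimidine→purine, transversion)
base 16: A→G (purine→purine, transition)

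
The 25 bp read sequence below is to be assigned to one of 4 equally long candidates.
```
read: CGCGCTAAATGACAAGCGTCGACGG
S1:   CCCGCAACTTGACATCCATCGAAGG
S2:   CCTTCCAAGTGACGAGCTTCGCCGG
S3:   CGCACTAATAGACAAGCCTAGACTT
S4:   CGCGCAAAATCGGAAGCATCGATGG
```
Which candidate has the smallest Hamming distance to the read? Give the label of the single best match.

S1 differs at 8 bases; S2 differs at 8 bases; S3 differs at 7 bases; S4 differs at 6 bases. The closest is S4.

S4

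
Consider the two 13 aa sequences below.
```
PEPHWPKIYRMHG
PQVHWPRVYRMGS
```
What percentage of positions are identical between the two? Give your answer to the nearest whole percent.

6 positions differ (2, 3, 7, 8, 12, 13), so 7 of 13 match: 7/13 = 53.85%.

54%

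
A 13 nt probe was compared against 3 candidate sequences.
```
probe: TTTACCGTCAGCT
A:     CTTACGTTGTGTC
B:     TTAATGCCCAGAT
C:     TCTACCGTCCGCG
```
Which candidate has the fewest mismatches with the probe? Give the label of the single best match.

C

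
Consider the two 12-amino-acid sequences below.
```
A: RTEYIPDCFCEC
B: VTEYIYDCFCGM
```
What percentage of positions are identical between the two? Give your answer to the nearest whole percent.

4 positions differ (1, 6, 11, 12), so 8 of 12 match: 8/12 = 66.67%.

67%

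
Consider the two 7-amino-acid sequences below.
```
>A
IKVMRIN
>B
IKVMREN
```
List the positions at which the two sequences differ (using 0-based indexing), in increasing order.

5

Scanning 0-based: 5: I/E.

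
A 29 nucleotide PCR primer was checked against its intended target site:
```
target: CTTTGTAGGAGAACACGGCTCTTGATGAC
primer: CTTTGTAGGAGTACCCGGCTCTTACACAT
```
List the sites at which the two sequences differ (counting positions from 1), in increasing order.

12, 15, 24, 25, 26, 27, 29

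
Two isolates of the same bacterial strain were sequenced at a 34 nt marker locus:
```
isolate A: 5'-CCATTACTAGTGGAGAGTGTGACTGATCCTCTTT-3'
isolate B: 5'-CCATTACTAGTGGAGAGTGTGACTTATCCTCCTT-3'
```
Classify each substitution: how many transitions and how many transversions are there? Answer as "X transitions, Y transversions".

Mismatches (1-based):
position 25: G→T (purine→pyrimidine, transversion)
position 32: T→C (pyrimidine→pyrimidine, transition)

1 transition, 1 transversion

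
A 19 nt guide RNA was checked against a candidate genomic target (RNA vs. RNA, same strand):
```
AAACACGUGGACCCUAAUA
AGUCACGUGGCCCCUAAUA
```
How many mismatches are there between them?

3

Comparing position by position, 3 positions differ: 2 (A/G), 3 (A/U), 11 (A/C).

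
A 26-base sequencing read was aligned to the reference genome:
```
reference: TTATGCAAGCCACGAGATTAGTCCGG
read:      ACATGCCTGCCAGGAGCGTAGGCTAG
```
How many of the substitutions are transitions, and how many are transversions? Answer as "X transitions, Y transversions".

3 transitions, 7 transversions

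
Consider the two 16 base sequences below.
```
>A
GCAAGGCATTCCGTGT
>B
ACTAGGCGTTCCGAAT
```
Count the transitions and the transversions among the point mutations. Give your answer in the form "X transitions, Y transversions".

Transitions (purine↔purine or pyrimidine↔pyrimidine): 1 G→A, 8 A→G, 15 G→A.
Transversions (purine↔pyrimidine): 3 A→T, 14 T→A.

3 transitions, 2 transversions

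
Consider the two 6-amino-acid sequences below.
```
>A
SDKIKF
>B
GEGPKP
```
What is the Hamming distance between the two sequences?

The sequences differ at residues 1, 2, 3, 4, 6 (1-based) — 5 in total.

5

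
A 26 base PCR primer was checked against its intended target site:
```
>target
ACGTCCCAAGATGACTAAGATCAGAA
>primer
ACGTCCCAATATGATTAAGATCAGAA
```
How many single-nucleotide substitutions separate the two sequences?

2

Mismatches (1-based): site 10: G→T; site 15: C→T.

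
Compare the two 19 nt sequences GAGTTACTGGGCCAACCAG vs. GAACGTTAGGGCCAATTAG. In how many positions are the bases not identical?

8

Comparing position by position, 8 positions differ: 3 (G/A), 4 (T/C), 5 (T/G), 6 (A/T), 7 (C/T), 8 (T/A), 16 (C/T), 17 (C/T).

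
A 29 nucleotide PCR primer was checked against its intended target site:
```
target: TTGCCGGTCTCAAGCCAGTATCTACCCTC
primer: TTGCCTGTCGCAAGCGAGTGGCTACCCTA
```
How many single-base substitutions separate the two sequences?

Mismatches (1-based): position 6: G→T; position 10: T→G; position 16: C→G; position 20: A→G; position 21: T→G; position 29: C→A.

6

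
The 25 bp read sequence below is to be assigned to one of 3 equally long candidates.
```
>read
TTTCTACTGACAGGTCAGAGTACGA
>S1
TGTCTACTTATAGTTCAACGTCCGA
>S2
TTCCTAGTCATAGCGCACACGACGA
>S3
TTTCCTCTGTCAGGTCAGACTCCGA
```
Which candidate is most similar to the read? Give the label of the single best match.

Hamming distances to read — S1: 7; S2: 9; S3: 5.
Smallest is S3 with 5 mismatches.

S3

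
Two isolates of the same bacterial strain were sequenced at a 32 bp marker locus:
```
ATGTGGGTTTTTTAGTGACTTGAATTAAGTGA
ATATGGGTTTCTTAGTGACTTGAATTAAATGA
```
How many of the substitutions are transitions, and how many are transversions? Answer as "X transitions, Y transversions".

3 transitions, 0 transversions

Mismatches (1-based):
position 3: G→A (purine→purine, transition)
position 11: T→C (pyrimidine→pyrimidine, transition)
position 29: G→A (purine→purine, transition)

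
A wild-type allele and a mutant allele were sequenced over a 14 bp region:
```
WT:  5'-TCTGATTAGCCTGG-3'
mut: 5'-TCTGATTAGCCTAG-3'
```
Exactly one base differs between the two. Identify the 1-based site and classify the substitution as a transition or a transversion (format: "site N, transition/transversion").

site 13, transition

The sequences differ only at site 13: G→A (purine→purine), a transition.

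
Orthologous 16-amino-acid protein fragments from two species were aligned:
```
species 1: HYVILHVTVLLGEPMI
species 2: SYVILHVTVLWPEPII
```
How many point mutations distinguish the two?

4

Mismatches (1-based): position 1: H→S; position 11: L→W; position 12: G→P; position 15: M→I.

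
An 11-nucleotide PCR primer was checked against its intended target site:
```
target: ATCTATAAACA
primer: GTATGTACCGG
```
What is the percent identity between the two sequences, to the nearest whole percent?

Mismatches at positions 1, 3, 5, 8, 9, 10, 11 (1-based): 7 of 11.
Identical positions: 4/11 = 36.36% → 36%.

36%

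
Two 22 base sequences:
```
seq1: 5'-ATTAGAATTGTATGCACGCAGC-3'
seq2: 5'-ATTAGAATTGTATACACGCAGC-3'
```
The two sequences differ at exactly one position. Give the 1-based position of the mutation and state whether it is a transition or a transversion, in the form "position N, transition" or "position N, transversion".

position 14, transition

Position 14 changes G→A. G is a purine and A is a purine, so this is a transition.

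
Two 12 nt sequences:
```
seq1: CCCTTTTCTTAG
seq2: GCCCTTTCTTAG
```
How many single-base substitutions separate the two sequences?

2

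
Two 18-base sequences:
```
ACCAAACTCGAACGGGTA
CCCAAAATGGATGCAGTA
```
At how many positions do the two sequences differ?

Mismatches (1-based): position 1: A→C; position 7: C→A; position 9: C→G; position 12: A→T; position 13: C→G; position 14: G→C; position 15: G→A.

7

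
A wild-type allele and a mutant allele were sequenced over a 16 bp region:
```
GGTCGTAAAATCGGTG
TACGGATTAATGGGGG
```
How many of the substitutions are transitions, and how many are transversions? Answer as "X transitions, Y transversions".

2 transitions, 7 transversions

Transitions (purine↔purine or pyrimidine↔pyrimidine): 2 G→A, 3 T→C.
Transversions (purine↔pyrimidine): 1 G→T, 4 C→G, 6 T→A, 7 A→T, 8 A→T, 12 C→G, 15 T→G.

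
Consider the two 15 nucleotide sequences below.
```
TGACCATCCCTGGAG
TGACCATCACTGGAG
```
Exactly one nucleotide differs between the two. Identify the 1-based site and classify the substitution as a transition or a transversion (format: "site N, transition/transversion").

Site 9 changes C→A. C is a pyrimidine and A is a purine, so this is a transversion.

site 9, transversion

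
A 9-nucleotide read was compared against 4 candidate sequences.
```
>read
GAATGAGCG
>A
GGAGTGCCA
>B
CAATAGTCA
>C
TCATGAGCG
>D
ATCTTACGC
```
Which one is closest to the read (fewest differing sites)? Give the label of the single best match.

C

A differs at 6 sites; B differs at 5 sites; C differs at 2 sites; D differs at 7 sites. The closest is C.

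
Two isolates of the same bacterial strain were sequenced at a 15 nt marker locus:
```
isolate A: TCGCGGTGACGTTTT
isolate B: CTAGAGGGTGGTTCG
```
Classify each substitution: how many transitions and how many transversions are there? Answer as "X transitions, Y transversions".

Transitions (purine↔purine or pyrimidine↔pyrimidine): 1 T→C, 2 C→T, 3 G→A, 5 G→A, 14 T→C.
Transversions (purine↔pyrimidine): 4 C→G, 7 T→G, 9 A→T, 10 C→G, 15 T→G.

5 transitions, 5 transversions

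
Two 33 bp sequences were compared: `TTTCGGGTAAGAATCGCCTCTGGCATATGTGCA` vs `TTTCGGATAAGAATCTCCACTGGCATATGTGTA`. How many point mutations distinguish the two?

4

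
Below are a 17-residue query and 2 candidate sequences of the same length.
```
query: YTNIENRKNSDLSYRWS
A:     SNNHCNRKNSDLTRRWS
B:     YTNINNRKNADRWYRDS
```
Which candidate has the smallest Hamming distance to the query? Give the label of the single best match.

B

A differs at 6 positions; B differs at 5 positions. The closest is B.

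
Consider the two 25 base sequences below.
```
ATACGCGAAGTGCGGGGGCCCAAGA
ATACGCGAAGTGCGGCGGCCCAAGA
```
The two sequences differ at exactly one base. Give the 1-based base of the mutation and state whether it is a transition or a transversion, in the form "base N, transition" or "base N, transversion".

Base 16 changes G→C. G is a purine and C is a pyrimidine, so this is a transversion.

base 16, transversion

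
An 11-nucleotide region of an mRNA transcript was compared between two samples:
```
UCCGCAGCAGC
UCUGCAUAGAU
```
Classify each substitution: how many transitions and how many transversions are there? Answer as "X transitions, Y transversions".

Transitions (purine↔purine or pyrimidine↔pyrimidine): 3 C→U, 9 A→G, 10 G→A, 11 C→U.
Transversions (purine↔pyrimidine): 7 G→U, 8 C→A.

4 transitions, 2 transversions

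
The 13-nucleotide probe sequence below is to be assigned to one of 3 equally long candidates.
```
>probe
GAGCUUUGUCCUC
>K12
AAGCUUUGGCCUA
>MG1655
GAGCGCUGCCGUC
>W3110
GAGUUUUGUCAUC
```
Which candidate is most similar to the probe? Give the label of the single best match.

W3110

Hamming distances to probe — K12: 3; MG1655: 4; W3110: 2.
Smallest is W3110 with 2 mismatches.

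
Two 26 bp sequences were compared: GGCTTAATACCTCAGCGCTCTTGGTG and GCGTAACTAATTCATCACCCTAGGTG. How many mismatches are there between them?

Comparing position by position, 10 bases differ: 2 (G/C), 3 (C/G), 5 (T/A), 7 (A/C), 10 (C/A), 11 (C/T), 15 (G/T), 17 (G/A), 19 (T/C), 22 (T/A).

10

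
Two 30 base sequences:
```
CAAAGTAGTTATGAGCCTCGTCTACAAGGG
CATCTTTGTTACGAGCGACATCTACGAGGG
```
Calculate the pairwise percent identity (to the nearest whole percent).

Mismatches at positions 3, 4, 5, 7, 12, 17, 18, 20, 26 (1-based): 9 of 30.
Identical positions: 21/30 = 70% → 70%.

70%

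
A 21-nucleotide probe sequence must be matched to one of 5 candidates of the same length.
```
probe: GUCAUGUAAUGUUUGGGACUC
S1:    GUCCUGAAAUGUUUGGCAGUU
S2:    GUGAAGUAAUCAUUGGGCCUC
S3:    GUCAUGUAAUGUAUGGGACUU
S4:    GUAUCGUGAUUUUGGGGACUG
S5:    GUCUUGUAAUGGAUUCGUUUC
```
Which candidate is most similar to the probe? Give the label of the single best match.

Hamming distances to probe — S1: 5; S2: 5; S3: 2; S4: 7; S5: 7.
Smallest is S3 with 2 mismatches.

S3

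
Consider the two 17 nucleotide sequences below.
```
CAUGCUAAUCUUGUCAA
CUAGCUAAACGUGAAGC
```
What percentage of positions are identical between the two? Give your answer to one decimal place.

52.9%

8 positions differ (2, 3, 9, 11, 14, 15, 16, 17), so 9 of 17 match: 9/17 = 52.94%.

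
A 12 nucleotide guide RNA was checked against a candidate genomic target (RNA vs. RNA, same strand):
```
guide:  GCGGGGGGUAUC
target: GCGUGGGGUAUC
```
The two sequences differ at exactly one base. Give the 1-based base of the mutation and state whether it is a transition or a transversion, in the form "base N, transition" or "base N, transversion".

base 4, transversion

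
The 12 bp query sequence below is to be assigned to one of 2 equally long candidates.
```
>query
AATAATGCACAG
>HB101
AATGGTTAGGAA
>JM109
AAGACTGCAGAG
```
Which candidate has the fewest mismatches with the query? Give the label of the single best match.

HB101 differs at 7 sites; JM109 differs at 3 sites. The closest is JM109.

JM109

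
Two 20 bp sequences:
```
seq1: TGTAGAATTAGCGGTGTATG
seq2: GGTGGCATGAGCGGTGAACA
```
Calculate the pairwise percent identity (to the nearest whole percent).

7 positions differ (1, 4, 6, 9, 17, 19, 20), so 13 of 20 match: 13/20 = 65%.

65%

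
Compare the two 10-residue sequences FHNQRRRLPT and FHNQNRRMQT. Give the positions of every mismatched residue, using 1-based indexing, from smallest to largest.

5, 8, 9

Scanning 1-based: 5: R/N; 8: L/M; 9: P/Q.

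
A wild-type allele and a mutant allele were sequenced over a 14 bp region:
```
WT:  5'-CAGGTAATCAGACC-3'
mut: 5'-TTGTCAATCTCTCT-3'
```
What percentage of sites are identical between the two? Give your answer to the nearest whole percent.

Mismatches at positions 1, 2, 4, 5, 10, 11, 12, 14 (1-based): 8 of 14.
Identical positions: 6/14 = 42.86% → 43%.

43%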